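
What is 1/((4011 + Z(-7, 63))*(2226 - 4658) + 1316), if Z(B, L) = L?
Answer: -1/9906652 ≈ -1.0094e-7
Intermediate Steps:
1/((4011 + Z(-7, 63))*(2226 - 4658) + 1316) = 1/((4011 + 63)*(2226 - 4658) + 1316) = 1/(4074*(-2432) + 1316) = 1/(-9907968 + 1316) = 1/(-9906652) = -1/9906652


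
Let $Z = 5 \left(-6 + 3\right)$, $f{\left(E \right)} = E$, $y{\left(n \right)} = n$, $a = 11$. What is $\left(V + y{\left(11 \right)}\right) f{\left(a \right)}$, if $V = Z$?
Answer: $-44$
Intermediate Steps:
$Z = -15$ ($Z = 5 \left(-3\right) = -15$)
$V = -15$
$\left(V + y{\left(11 \right)}\right) f{\left(a \right)} = \left(-15 + 11\right) 11 = \left(-4\right) 11 = -44$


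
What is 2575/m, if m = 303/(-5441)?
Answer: -14010575/303 ≈ -46240.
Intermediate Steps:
m = -303/5441 (m = 303*(-1/5441) = -303/5441 ≈ -0.055688)
2575/m = 2575/(-303/5441) = 2575*(-5441/303) = -14010575/303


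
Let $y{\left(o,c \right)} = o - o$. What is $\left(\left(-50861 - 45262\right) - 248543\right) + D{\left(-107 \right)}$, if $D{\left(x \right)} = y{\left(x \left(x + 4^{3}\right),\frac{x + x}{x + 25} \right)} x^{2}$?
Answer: $-344666$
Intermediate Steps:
$y{\left(o,c \right)} = 0$
$D{\left(x \right)} = 0$ ($D{\left(x \right)} = 0 x^{2} = 0$)
$\left(\left(-50861 - 45262\right) - 248543\right) + D{\left(-107 \right)} = \left(\left(-50861 - 45262\right) - 248543\right) + 0 = \left(-96123 - 248543\right) + 0 = -344666 + 0 = -344666$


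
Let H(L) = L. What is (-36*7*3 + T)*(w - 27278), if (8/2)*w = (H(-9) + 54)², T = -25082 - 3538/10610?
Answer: 14678667708233/21220 ≈ 6.9174e+8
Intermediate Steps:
T = -133061779/5305 (T = -25082 - 3538*1/10610 = -25082 - 1769/5305 = -133061779/5305 ≈ -25082.)
w = 2025/4 (w = (-9 + 54)²/4 = (¼)*45² = (¼)*2025 = 2025/4 ≈ 506.25)
(-36*7*3 + T)*(w - 27278) = (-36*7*3 - 133061779/5305)*(2025/4 - 27278) = (-252*3 - 133061779/5305)*(-107087/4) = (-756 - 133061779/5305)*(-107087/4) = -137072359/5305*(-107087/4) = 14678667708233/21220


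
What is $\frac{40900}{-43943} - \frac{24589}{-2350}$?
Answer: $\frac{984399427}{103266050} \approx 9.5327$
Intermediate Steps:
$\frac{40900}{-43943} - \frac{24589}{-2350} = 40900 \left(- \frac{1}{43943}\right) - - \frac{24589}{2350} = - \frac{40900}{43943} + \frac{24589}{2350} = \frac{984399427}{103266050}$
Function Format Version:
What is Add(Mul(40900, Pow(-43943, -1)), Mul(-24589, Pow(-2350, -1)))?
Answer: Rational(984399427, 103266050) ≈ 9.5327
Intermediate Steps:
Add(Mul(40900, Pow(-43943, -1)), Mul(-24589, Pow(-2350, -1))) = Add(Mul(40900, Rational(-1, 43943)), Mul(-24589, Rational(-1, 2350))) = Add(Rational(-40900, 43943), Rational(24589, 2350)) = Rational(984399427, 103266050)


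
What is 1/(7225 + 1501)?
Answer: 1/8726 ≈ 0.00011460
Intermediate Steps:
1/(7225 + 1501) = 1/8726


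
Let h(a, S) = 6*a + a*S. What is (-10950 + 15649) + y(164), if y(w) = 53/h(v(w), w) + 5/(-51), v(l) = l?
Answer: 23118607/4920 ≈ 4698.9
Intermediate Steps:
h(a, S) = 6*a + S*a
y(w) = -5/51 + 53/(w*(6 + w)) (y(w) = 53/((w*(6 + w))) + 5/(-51) = 53*(1/(w*(6 + w))) + 5*(-1/51) = 53/(w*(6 + w)) - 5/51 = -5/51 + 53/(w*(6 + w)))
(-10950 + 15649) + y(164) = (-10950 + 15649) + (1/51)*(2703 - 5*164*(6 + 164))/(164*(6 + 164)) = 4699 + (1/51)*(1/164)*(2703 - 5*164*170)/170 = 4699 + (1/51)*(1/164)*(1/170)*(2703 - 139400) = 4699 + (1/51)*(1/164)*(1/170)*(-136697) = 4699 - 473/4920 = 23118607/4920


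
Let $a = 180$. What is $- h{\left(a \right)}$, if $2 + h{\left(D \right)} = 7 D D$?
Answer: $-226798$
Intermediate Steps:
$h{\left(D \right)} = -2 + 7 D^{2}$ ($h{\left(D \right)} = -2 + 7 D D = -2 + 7 D^{2}$)
$- h{\left(a \right)} = - (-2 + 7 \cdot 180^{2}) = - (-2 + 7 \cdot 32400) = - (-2 + 226800) = \left(-1\right) 226798 = -226798$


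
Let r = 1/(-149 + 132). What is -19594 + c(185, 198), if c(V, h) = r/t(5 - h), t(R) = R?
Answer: -64287913/3281 ≈ -19594.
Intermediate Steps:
r = -1/17 (r = 1/(-17) = -1/17 ≈ -0.058824)
c(V, h) = -1/(17*(5 - h))
-19594 + c(185, 198) = -19594 + 1/(17*(-5 + 198)) = -19594 + (1/17)/193 = -19594 + (1/17)*(1/193) = -19594 + 1/3281 = -64287913/3281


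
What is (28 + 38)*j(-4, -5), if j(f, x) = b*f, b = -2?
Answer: 528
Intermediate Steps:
j(f, x) = -2*f
(28 + 38)*j(-4, -5) = (28 + 38)*(-2*(-4)) = 66*8 = 528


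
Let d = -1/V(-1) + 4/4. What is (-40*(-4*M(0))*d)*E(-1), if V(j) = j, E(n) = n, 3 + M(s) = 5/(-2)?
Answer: 1760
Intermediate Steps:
M(s) = -11/2 (M(s) = -3 + 5/(-2) = -3 + 5*(-½) = -3 - 5/2 = -11/2)
d = 2 (d = -1/(-1) + 4/4 = -1*(-1) + 4*(¼) = 1 + 1 = 2)
(-40*(-4*M(0))*d)*E(-1) = -40*(-4*(-11/2))*2*(-1) = -880*2*(-1) = -40*44*(-1) = -1760*(-1) = 1760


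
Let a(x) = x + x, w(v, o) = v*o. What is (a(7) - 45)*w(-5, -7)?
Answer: -1085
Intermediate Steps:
w(v, o) = o*v
a(x) = 2*x
(a(7) - 45)*w(-5, -7) = (2*7 - 45)*(-7*(-5)) = (14 - 45)*35 = -31*35 = -1085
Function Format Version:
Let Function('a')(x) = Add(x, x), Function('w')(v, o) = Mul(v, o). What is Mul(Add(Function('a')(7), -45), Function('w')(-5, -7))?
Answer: -1085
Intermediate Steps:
Function('w')(v, o) = Mul(o, v)
Function('a')(x) = Mul(2, x)
Mul(Add(Function('a')(7), -45), Function('w')(-5, -7)) = Mul(Add(Mul(2, 7), -45), Mul(-7, -5)) = Mul(Add(14, -45), 35) = Mul(-31, 35) = -1085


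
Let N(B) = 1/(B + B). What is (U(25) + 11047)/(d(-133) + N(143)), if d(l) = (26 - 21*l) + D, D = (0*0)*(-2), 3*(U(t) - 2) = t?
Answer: 9487192/2418705 ≈ 3.9224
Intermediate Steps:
U(t) = 2 + t/3
D = 0 (D = 0*(-2) = 0)
N(B) = 1/(2*B)
d(l) = 26 - 21*l (d(l) = (26 - 21*l) + 0 = 26 - 21*l)
(U(25) + 11047)/(d(-133) + N(143)) = ((2 + (⅓)*25) + 11047)/((26 - 21*(-133)) + (½)/143) = ((2 + 25/3) + 11047)/((26 + 2793) + (½)*(1/143)) = (31/3 + 11047)/(2819 + 1/286) = 33172/(3*(806235/286)) = (33172/3)*(286/806235) = 9487192/2418705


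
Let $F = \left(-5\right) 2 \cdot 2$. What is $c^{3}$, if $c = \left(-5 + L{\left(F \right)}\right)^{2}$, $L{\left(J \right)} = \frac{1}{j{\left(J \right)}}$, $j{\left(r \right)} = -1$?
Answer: $46656$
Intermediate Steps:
$F = -20$ ($F = \left(-10\right) 2 = -20$)
$L{\left(J \right)} = -1$ ($L{\left(J \right)} = \frac{1}{-1} = -1$)
$c = 36$ ($c = \left(-5 - 1\right)^{2} = \left(-6\right)^{2} = 36$)
$c^{3} = 36^{3} = 46656$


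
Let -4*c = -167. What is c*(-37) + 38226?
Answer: 146725/4 ≈ 36681.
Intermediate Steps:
c = 167/4 (c = -1/4*(-167) = 167/4 ≈ 41.750)
c*(-37) + 38226 = (167/4)*(-37) + 38226 = -6179/4 + 38226 = 146725/4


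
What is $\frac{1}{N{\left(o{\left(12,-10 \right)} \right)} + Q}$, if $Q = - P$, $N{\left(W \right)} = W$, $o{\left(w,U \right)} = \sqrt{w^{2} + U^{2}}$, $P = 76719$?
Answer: $- \frac{76719}{5885804717} - \frac{2 \sqrt{61}}{5885804717} \approx -1.3037 \cdot 10^{-5}$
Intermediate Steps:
$o{\left(w,U \right)} = \sqrt{U^{2} + w^{2}}$
$Q = -76719$ ($Q = \left(-1\right) 76719 = -76719$)
$\frac{1}{N{\left(o{\left(12,-10 \right)} \right)} + Q} = \frac{1}{\sqrt{\left(-10\right)^{2} + 12^{2}} - 76719} = \frac{1}{\sqrt{100 + 144} - 76719} = \frac{1}{\sqrt{244} - 76719} = \frac{1}{2 \sqrt{61} - 76719} = \frac{1}{-76719 + 2 \sqrt{61}}$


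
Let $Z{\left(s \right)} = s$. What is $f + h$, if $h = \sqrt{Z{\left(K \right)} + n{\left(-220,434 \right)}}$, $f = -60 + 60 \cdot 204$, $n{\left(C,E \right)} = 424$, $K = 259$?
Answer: $12180 + \sqrt{683} \approx 12206.0$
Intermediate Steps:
$f = 12180$ ($f = -60 + 12240 = 12180$)
$h = \sqrt{683}$ ($h = \sqrt{259 + 424} = \sqrt{683} \approx 26.134$)
$f + h = 12180 + \sqrt{683}$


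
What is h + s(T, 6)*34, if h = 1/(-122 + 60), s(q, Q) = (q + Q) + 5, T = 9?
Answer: 42159/62 ≈ 679.98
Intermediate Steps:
s(q, Q) = 5 + Q + q (s(q, Q) = (Q + q) + 5 = 5 + Q + q)
h = -1/62 (h = 1/(-62) = -1/62 ≈ -0.016129)
h + s(T, 6)*34 = -1/62 + (5 + 6 + 9)*34 = -1/62 + 20*34 = -1/62 + 680 = 42159/62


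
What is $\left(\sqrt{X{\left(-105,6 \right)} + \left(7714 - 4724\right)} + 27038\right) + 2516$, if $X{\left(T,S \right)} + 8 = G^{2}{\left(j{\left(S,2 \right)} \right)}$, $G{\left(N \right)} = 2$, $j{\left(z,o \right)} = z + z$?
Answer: $29554 + \sqrt{2986} \approx 29609.0$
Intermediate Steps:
$j{\left(z,o \right)} = 2 z$
$X{\left(T,S \right)} = -4$ ($X{\left(T,S \right)} = -8 + 2^{2} = -8 + 4 = -4$)
$\left(\sqrt{X{\left(-105,6 \right)} + \left(7714 - 4724\right)} + 27038\right) + 2516 = \left(\sqrt{-4 + \left(7714 - 4724\right)} + 27038\right) + 2516 = \left(\sqrt{-4 + 2990} + 27038\right) + 2516 = \left(\sqrt{2986} + 27038\right) + 2516 = \left(27038 + \sqrt{2986}\right) + 2516 = 29554 + \sqrt{2986}$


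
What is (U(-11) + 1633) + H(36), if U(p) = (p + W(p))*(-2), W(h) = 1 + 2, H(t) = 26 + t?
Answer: 1711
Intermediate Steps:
W(h) = 3
U(p) = -6 - 2*p (U(p) = (p + 3)*(-2) = (3 + p)*(-2) = -6 - 2*p)
(U(-11) + 1633) + H(36) = ((-6 - 2*(-11)) + 1633) + (26 + 36) = ((-6 + 22) + 1633) + 62 = (16 + 1633) + 62 = 1649 + 62 = 1711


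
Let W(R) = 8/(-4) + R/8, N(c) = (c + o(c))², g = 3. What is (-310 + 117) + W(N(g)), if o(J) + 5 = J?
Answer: -1559/8 ≈ -194.88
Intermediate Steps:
o(J) = -5 + J
N(c) = (-5 + 2*c)² (N(c) = (c + (-5 + c))² = (-5 + 2*c)²)
W(R) = -2 + R/8 (W(R) = 8*(-¼) + R*(⅛) = -2 + R/8)
(-310 + 117) + W(N(g)) = (-310 + 117) + (-2 + (-5 + 2*3)²/8) = -193 + (-2 + (-5 + 6)²/8) = -193 + (-2 + (⅛)*1²) = -193 + (-2 + (⅛)*1) = -193 + (-2 + ⅛) = -193 - 15/8 = -1559/8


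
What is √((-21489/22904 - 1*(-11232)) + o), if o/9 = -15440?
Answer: I*√16751433619326/11452 ≈ 357.39*I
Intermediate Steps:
o = -138960 (o = 9*(-15440) = -138960)
√((-21489/22904 - 1*(-11232)) + o) = √((-21489/22904 - 1*(-11232)) - 138960) = √((-21489*1/22904 + 11232) - 138960) = √((-21489/22904 + 11232) - 138960) = √(257236239/22904 - 138960) = √(-2925503601/22904) = I*√16751433619326/11452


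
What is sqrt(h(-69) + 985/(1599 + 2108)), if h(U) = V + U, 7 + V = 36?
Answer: I*sqrt(546022565)/3707 ≈ 6.3035*I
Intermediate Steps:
V = 29 (V = -7 + 36 = 29)
h(U) = 29 + U
sqrt(h(-69) + 985/(1599 + 2108)) = sqrt((29 - 69) + 985/(1599 + 2108)) = sqrt(-40 + 985/3707) = sqrt(-147295/3707) = I*sqrt(546022565)/3707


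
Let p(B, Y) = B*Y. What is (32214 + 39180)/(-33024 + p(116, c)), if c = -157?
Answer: -35697/25618 ≈ -1.3934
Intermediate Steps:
(32214 + 39180)/(-33024 + p(116, c)) = (32214 + 39180)/(-33024 + 116*(-157)) = 71394/(-33024 - 18212) = 71394/(-51236) = 71394*(-1/51236) = -35697/25618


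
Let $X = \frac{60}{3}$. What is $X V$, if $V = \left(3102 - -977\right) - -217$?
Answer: $85920$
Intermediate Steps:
$X = 20$ ($X = 60 \cdot \frac{1}{3} = 20$)
$V = 4296$ ($V = \left(3102 + 977\right) + 217 = 4079 + 217 = 4296$)
$X V = 20 \cdot 4296 = 85920$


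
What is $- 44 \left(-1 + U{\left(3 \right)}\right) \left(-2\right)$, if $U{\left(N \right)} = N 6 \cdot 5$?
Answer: $7832$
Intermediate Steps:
$U{\left(N \right)} = 30 N$ ($U{\left(N \right)} = 6 N 5 = 30 N$)
$- 44 \left(-1 + U{\left(3 \right)}\right) \left(-2\right) = - 44 \left(-1 + 30 \cdot 3\right) \left(-2\right) = - 44 \left(-1 + 90\right) \left(-2\right) = \left(-44\right) 89 \left(-2\right) = \left(-3916\right) \left(-2\right) = 7832$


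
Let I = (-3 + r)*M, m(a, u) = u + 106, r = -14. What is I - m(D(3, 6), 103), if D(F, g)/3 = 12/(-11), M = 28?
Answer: -685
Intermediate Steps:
D(F, g) = -36/11 (D(F, g) = 3*(12/(-11)) = 3*(12*(-1/11)) = 3*(-12/11) = -36/11)
m(a, u) = 106 + u
I = -476 (I = (-3 - 14)*28 = -17*28 = -476)
I - m(D(3, 6), 103) = -476 - (106 + 103) = -476 - 1*209 = -476 - 209 = -685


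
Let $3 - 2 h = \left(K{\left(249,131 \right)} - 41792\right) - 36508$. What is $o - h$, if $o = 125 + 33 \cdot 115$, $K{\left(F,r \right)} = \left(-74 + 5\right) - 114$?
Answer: $-35323$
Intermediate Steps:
$K{\left(F,r \right)} = -183$ ($K{\left(F,r \right)} = -69 - 114 = -183$)
$h = 39243$ ($h = \frac{3}{2} - \frac{\left(-183 - 41792\right) - 36508}{2} = \frac{3}{2} - \frac{-41975 - 36508}{2} = \frac{3}{2} - - \frac{78483}{2} = \frac{3}{2} + \frac{78483}{2} = 39243$)
$o = 3920$ ($o = 125 + 3795 = 3920$)
$o - h = 3920 - 39243 = -35323$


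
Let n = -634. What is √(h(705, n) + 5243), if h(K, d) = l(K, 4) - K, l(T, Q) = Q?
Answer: √4542 ≈ 67.394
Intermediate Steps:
h(K, d) = 4 - K
√(h(705, n) + 5243) = √((4 - 1*705) + 5243) = √((4 - 705) + 5243) = √(-701 + 5243) = √4542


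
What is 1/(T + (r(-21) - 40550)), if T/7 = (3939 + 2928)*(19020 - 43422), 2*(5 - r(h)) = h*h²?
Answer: -2/2346031305 ≈ -8.5250e-10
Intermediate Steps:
r(h) = 5 - h³/2 (r(h) = 5 - h*h²/2 = 5 - h³/2)
T = -1172979738 (T = 7*((3939 + 2928)*(19020 - 43422)) = 7*(6867*(-24402)) = 7*(-167568534) = -1172979738)
1/(T + (r(-21) - 40550)) = 1/(-1172979738 + ((5 - ½*(-21)³) - 40550)) = 1/(-1172979738 + ((5 - ½*(-9261)) - 40550)) = 1/(-1172979738 + ((5 + 9261/2) - 40550)) = 1/(-1172979738 + (9271/2 - 40550)) = 1/(-1172979738 - 71829/2) = 1/(-2346031305/2) = -2/2346031305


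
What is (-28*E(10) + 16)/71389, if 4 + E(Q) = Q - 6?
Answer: 16/71389 ≈ 0.00022412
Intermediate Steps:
E(Q) = -10 + Q (E(Q) = -4 + (Q - 6) = -4 + (-6 + Q) = -10 + Q)
(-28*E(10) + 16)/71389 = (-28*(-10 + 10) + 16)/71389 = (-28*0 + 16)*(1/71389) = (0 + 16)*(1/71389) = 16*(1/71389) = 16/71389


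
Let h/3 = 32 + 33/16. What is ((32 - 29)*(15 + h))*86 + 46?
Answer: 242243/8 ≈ 30280.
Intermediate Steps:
h = 1635/16 (h = 3*(32 + 33/16) = 3*(545/16) = 1635/16 ≈ 102.19)
((32 - 29)*(15 + h))*86 + 46 = ((32 - 29)*(15 + 1635/16))*86 + 46 = (3*(1875/16))*86 + 46 = (5625/16)*86 + 46 = 241875/8 + 46 = 242243/8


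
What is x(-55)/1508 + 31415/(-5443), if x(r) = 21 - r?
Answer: -11740038/2052011 ≈ -5.7212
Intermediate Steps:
x(-55)/1508 + 31415/(-5443) = (21 - 1*(-55))/1508 + 31415/(-5443) = (21 + 55)*(1/1508) + 31415*(-1/5443) = 76*(1/1508) - 31415/5443 = 19/377 - 31415/5443 = -11740038/2052011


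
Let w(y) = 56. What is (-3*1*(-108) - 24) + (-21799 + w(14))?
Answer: -21443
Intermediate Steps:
(-3*1*(-108) - 24) + (-21799 + w(14)) = (-3*1*(-108) - 24) + (-21799 + 56) = (-3*(-108) - 24) - 21743 = (324 - 24) - 21743 = 300 - 21743 = -21443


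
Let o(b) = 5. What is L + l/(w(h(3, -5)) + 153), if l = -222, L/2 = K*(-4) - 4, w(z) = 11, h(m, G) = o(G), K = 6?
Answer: -4703/82 ≈ -57.354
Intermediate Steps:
h(m, G) = 5
L = -56 (L = 2*(6*(-4) - 4) = 2*(-24 - 4) = 2*(-28) = -56)
L + l/(w(h(3, -5)) + 153) = -56 - 222/(11 + 153) = -56 - 222/164 = -56 + (1/164)*(-222) = -56 - 111/82 = -4703/82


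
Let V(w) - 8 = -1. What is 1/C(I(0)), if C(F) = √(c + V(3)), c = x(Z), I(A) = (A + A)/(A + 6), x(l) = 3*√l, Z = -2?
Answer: (7 + 3*I*√2)^(-½) ≈ 0.33664 - 0.094053*I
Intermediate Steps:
I(A) = 2*A/(6 + A) (I(A) = (2*A)/(6 + A) = 2*A/(6 + A))
V(w) = 7 (V(w) = 8 - 1 = 7)
c = 3*I*√2 (c = 3*√(-2) = 3*(I*√2) = 3*I*√2 ≈ 4.2426*I)
C(F) = √(7 + 3*I*√2) (C(F) = √(3*I*√2 + 7) = √(7 + 3*I*√2))
1/C(I(0)) = 1/(√(7 + 3*I*√2)) = (7 + 3*I*√2)^(-½)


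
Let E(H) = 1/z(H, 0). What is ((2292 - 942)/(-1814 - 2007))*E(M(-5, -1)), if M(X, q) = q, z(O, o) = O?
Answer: 1350/3821 ≈ 0.35331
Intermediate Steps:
E(H) = 1/H
((2292 - 942)/(-1814 - 2007))*E(M(-5, -1)) = ((2292 - 942)/(-1814 - 2007))/(-1) = (1350/(-3821))*(-1) = (1350*(-1/3821))*(-1) = -1350/3821*(-1) = 1350/3821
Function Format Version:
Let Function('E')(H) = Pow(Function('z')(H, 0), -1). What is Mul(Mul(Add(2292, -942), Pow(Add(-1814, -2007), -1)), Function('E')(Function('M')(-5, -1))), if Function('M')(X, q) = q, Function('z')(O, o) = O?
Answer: Rational(1350, 3821) ≈ 0.35331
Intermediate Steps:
Function('E')(H) = Pow(H, -1)
Mul(Mul(Add(2292, -942), Pow(Add(-1814, -2007), -1)), Function('E')(Function('M')(-5, -1))) = Mul(Mul(Add(2292, -942), Pow(Add(-1814, -2007), -1)), Pow(-1, -1)) = Mul(Mul(1350, Pow(-3821, -1)), -1) = Mul(Mul(1350, Rational(-1, 3821)), -1) = Mul(Rational(-1350, 3821), -1) = Rational(1350, 3821)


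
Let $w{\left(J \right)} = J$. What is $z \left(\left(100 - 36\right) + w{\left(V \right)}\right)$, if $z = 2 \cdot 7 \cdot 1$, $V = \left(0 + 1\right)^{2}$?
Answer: $910$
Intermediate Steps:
$V = 1$ ($V = 1^{2} = 1$)
$z = 14$ ($z = 14 \cdot 1 = 14$)
$z \left(\left(100 - 36\right) + w{\left(V \right)}\right) = 14 \left(\left(100 - 36\right) + 1\right) = 14 \left(64 + 1\right) = 14 \cdot 65 = 910$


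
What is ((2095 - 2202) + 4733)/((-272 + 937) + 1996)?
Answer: 1542/887 ≈ 1.7384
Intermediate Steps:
((2095 - 2202) + 4733)/((-272 + 937) + 1996) = (-107 + 4733)/(665 + 1996) = 4626/2661 = 4626*(1/2661) = 1542/887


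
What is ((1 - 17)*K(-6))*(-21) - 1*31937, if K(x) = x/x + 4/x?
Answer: -31825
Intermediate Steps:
K(x) = 1 + 4/x
((1 - 17)*K(-6))*(-21) - 1*31937 = ((1 - 17)*((4 - 6)/(-6)))*(-21) - 1*31937 = -(-8)*(-2)/3*(-21) - 31937 = -16*⅓*(-21) - 31937 = -16/3*(-21) - 31937 = 112 - 31937 = -31825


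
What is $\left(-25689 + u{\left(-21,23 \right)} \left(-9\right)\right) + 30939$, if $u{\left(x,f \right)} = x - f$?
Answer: $5646$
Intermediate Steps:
$\left(-25689 + u{\left(-21,23 \right)} \left(-9\right)\right) + 30939 = \left(-25689 + \left(-21 - 23\right) \left(-9\right)\right) + 30939 = \left(-25689 - -396\right) + 30939 = \left(-25689 + 396\right) + 30939 = -25293 + 30939 = 5646$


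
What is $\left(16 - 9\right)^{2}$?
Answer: $49$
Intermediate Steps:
$\left(16 - 9\right)^{2} = 7^{2} = 49$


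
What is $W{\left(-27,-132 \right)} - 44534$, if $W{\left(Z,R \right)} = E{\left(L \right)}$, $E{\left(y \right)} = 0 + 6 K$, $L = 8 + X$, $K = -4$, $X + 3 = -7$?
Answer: $-44558$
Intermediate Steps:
$X = -10$ ($X = -3 - 7 = -10$)
$L = -2$ ($L = 8 - 10 = -2$)
$E{\left(y \right)} = -24$ ($E{\left(y \right)} = 0 + 6 \left(-4\right) = 0 - 24 = -24$)
$W{\left(Z,R \right)} = -24$
$W{\left(-27,-132 \right)} - 44534 = -24 - 44534 = -44558$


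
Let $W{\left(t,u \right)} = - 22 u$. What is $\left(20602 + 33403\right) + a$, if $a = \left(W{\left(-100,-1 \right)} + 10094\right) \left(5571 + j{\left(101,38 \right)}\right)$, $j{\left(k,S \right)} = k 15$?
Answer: $71735981$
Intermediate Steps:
$j{\left(k,S \right)} = 15 k$
$a = 71681976$ ($a = \left(\left(-22\right) \left(-1\right) + 10094\right) \left(5571 + 15 \cdot 101\right) = \left(22 + 10094\right) \left(5571 + 1515\right) = 10116 \cdot 7086 = 71681976$)
$\left(20602 + 33403\right) + a = \left(20602 + 33403\right) + 71681976 = 54005 + 71681976 = 71735981$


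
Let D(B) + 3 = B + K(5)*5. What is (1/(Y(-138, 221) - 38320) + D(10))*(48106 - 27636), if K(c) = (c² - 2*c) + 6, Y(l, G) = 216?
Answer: 43679367045/19052 ≈ 2.2926e+6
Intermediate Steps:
K(c) = 6 + c² - 2*c
D(B) = 102 + B (D(B) = -3 + (B + (6 + 5² - 2*5)*5) = -3 + (B + (6 + 25 - 10)*5) = -3 + (B + 21*5) = -3 + (B + 105) = -3 + (105 + B) = 102 + B)
(1/(Y(-138, 221) - 38320) + D(10))*(48106 - 27636) = (1/(216 - 38320) + (102 + 10))*(48106 - 27636) = (1/(-38104) + 112)*20470 = (-1/38104 + 112)*20470 = (4267647/38104)*20470 = 43679367045/19052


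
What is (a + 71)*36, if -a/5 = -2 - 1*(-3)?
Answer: 2376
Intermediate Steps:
a = -5 (a = -5*(-2 - 1*(-3)) = -5*(-2 + 3) = -5*1 = -5)
(a + 71)*36 = (-5 + 71)*36 = 66*36 = 2376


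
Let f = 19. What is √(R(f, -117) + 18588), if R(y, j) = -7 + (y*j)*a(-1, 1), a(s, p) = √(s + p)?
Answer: √18581 ≈ 136.31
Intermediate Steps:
a(s, p) = √(p + s)
R(y, j) = -7 (R(y, j) = -7 + (y*j)*√(1 - 1) = -7 + (j*y)*√0 = -7 + (j*y)*0 = -7 + 0 = -7)
√(R(f, -117) + 18588) = √(-7 + 18588) = √18581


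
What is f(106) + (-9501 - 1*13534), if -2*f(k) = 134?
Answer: -23102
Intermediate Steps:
f(k) = -67 (f(k) = -½*134 = -67)
f(106) + (-9501 - 1*13534) = -67 + (-9501 - 1*13534) = -67 + (-9501 - 13534) = -67 - 23035 = -23102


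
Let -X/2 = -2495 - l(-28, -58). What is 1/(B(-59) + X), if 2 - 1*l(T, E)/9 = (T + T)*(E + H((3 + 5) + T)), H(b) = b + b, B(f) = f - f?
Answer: -1/93758 ≈ -1.0666e-5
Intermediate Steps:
B(f) = 0
H(b) = 2*b
l(T, E) = 18 - 18*T*(16 + E + 2*T) (l(T, E) = 18 - 9*(T + T)*(E + 2*((3 + 5) + T)) = 18 - 9*2*T*(E + 2*(8 + T)) = 18 - 9*2*T*(E + (16 + 2*T)) = 18 - 9*2*T*(16 + E + 2*T) = 18 - 18*T*(16 + E + 2*T))
X = -93758 (X = -2*(-2495 - (18 - 36*(-28)*(8 - 28) - 18*(-58)*(-28))) = -2*(-2495 - (18 - 36*(-28)*(-20) - 29232)) = -2*(-2495 - (18 - 20160 - 29232)) = -2*(-2495 - 1*(-49374)) = -2*(-2495 + 49374) = -2*46879 = -93758)
1/(B(-59) + X) = 1/(0 - 93758) = 1/(-93758) = -1/93758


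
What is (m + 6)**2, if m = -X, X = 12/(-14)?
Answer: 2304/49 ≈ 47.020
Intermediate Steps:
X = -6/7 (X = 12*(-1/14) = -6/7 ≈ -0.85714)
m = 6/7 (m = -1*(-6/7) = 6/7 ≈ 0.85714)
(m + 6)**2 = (6/7 + 6)**2 = (48/7)**2 = 2304/49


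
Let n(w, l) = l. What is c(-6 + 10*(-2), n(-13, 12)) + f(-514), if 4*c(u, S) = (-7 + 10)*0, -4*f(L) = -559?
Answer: 559/4 ≈ 139.75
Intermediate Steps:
f(L) = 559/4 (f(L) = -¼*(-559) = 559/4)
c(u, S) = 0 (c(u, S) = ((-7 + 10)*0)/4 = (3*0)/4 = (¼)*0 = 0)
c(-6 + 10*(-2), n(-13, 12)) + f(-514) = 0 + 559/4 = 559/4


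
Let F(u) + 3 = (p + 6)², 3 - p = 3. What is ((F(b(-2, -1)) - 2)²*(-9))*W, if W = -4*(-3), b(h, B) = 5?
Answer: -103788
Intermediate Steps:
p = 0 (p = 3 - 1*3 = 3 - 3 = 0)
F(u) = 33 (F(u) = -3 + (0 + 6)² = -3 + 6² = -3 + 36 = 33)
W = 12
((F(b(-2, -1)) - 2)²*(-9))*W = ((33 - 2)²*(-9))*12 = (31²*(-9))*12 = (961*(-9))*12 = -8649*12 = -103788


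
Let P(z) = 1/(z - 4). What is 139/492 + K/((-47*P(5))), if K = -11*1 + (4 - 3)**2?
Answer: 11453/23124 ≈ 0.49529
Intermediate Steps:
P(z) = 1/(-4 + z)
K = -10 (K = -11 + 1**2 = -11 + 1 = -10)
139/492 + K/((-47*P(5))) = 139/492 - 10/((-47/(-4 + 5))) = 139*(1/492) - 10/((-47/1)) = 139/492 - 10/((-47*1)) = 139/492 - 10/(-47) = 139/492 - 10*(-1/47) = 139/492 + 10/47 = 11453/23124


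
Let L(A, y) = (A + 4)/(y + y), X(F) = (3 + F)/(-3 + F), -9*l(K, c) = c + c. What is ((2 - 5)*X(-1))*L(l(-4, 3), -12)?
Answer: -5/24 ≈ -0.20833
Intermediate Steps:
l(K, c) = -2*c/9 (l(K, c) = -(c + c)/9 = -2*c/9)
X(F) = (3 + F)/(-3 + F)
L(A, y) = (4 + A)/(2*y) (L(A, y) = (4 + A)/((2*y)) = (4 + A)*(1/(2*y)) = (4 + A)/(2*y))
((2 - 5)*X(-1))*L(l(-4, 3), -12) = ((2 - 5)*((3 - 1)/(-3 - 1)))*((½)*(4 - 2/9*3)/(-12)) = (-3*2/(-4))*((½)*(-1/12)*(4 - ⅔)) = (-(-3)*2/4)*((½)*(-1/12)*(10/3)) = -3*(-½)*(-5/36) = (3/2)*(-5/36) = -5/24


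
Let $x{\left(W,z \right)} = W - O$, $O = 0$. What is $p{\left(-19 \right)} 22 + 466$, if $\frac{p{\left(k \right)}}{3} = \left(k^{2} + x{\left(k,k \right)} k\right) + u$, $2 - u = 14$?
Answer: $47326$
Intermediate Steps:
$u = -12$ ($u = 2 - 14 = -12$)
$x{\left(W,z \right)} = W$ ($x{\left(W,z \right)} = W - 0 = W + 0 = W$)
$p{\left(k \right)} = -36 + 6 k^{2}$ ($p{\left(k \right)} = 3 \left(\left(k^{2} + k k\right) - 12\right) = 3 \left(\left(k^{2} + k^{2}\right) - 12\right) = 3 \left(2 k^{2} - 12\right) = 3 \left(-12 + 2 k^{2}\right) = -36 + 6 k^{2}$)
$p{\left(-19 \right)} 22 + 466 = \left(-36 + 6 \left(-19\right)^{2}\right) 22 + 466 = \left(-36 + 6 \cdot 361\right) 22 + 466 = \left(-36 + 2166\right) 22 + 466 = 2130 \cdot 22 + 466 = 46860 + 466 = 47326$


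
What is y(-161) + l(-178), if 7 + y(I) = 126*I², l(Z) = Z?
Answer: 3265861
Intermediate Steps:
y(I) = -7 + 126*I²
y(-161) + l(-178) = (-7 + 126*(-161)²) - 178 = (-7 + 126*25921) - 178 = (-7 + 3266046) - 178 = 3266039 - 178 = 3265861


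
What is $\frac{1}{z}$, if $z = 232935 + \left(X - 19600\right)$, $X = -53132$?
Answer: $\frac{1}{160203} \approx 6.2421 \cdot 10^{-6}$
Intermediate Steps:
$z = 160203$ ($z = 232935 - 72732 = 160203$)
$\frac{1}{z} = \frac{1}{160203}$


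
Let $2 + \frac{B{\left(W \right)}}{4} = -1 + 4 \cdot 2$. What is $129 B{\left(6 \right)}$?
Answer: $2580$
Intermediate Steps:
$B{\left(W \right)} = 20$ ($B{\left(W \right)} = -8 + 4 \left(-1 + 4 \cdot 2\right) = -8 + 4 \left(-1 + 8\right) = -8 + 4 \cdot 7 = -8 + 28 = 20$)
$129 B{\left(6 \right)} = 129 \cdot 20 = 2580$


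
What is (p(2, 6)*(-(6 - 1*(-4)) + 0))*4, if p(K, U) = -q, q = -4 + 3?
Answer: -40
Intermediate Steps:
q = -1
p(K, U) = 1 (p(K, U) = -1*(-1) = 1)
(p(2, 6)*(-(6 - 1*(-4)) + 0))*4 = (1*(-(6 - 1*(-4)) + 0))*4 = (1*(-(6 + 4) + 0))*4 = (1*(-1*10 + 0))*4 = (1*(-10 + 0))*4 = (1*(-10))*4 = -10*4 = -40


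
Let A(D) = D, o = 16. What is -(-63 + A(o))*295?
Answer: 13865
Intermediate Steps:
-(-63 + A(o))*295 = -(-63 + 16)*295 = -(-47)*295 = -1*(-13865) = 13865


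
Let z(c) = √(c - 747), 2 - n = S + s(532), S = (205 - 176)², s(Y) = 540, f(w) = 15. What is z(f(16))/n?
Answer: -2*I*√183/1379 ≈ -0.01962*I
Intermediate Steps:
S = 841 (S = 29² = 841)
n = -1379 (n = 2 - (841 + 540) = 2 - 1*1381 = 2 - 1381 = -1379)
z(c) = √(-747 + c)
z(f(16))/n = √(-747 + 15)/(-1379) = √(-732)*(-1/1379) = (2*I*√183)*(-1/1379) = -2*I*√183/1379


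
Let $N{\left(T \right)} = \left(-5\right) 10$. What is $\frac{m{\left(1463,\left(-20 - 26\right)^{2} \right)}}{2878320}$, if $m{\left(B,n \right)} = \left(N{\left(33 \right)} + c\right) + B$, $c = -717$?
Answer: $\frac{29}{119930} \approx 0.00024181$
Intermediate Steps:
$N{\left(T \right)} = -50$
$m{\left(B,n \right)} = -767 + B$ ($m{\left(B,n \right)} = \left(-50 - 717\right) + B = -767 + B$)
$\frac{m{\left(1463,\left(-20 - 26\right)^{2} \right)}}{2878320} = \frac{-767 + 1463}{2878320} = 696 \cdot \frac{1}{2878320} = \frac{29}{119930}$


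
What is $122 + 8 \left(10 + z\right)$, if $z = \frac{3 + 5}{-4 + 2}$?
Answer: $170$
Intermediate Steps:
$z = -4$ ($z = \frac{8}{-2} = 8 \left(- \frac{1}{2}\right) = -4$)
$122 + 8 \left(10 + z\right) = 122 + 8 \left(10 - 4\right) = 122 + 8 \cdot 6 = 122 + 48 = 170$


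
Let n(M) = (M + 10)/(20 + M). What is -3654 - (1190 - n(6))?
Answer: -62964/13 ≈ -4843.4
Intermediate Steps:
n(M) = (10 + M)/(20 + M)
-3654 - (1190 - n(6)) = -3654 - (1190 - (10 + 6)/(20 + 6)) = -3654 - (1190 - 16/26) = -3654 - (1190 - 1*8/13) = -3654 - (1190 - 8/13) = -3654 - 1*15462/13 = -3654 - 15462/13 = -62964/13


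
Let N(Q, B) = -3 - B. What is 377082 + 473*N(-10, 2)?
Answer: 374717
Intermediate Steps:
377082 + 473*N(-10, 2) = 377082 + 473*(-3 - 1*2) = 377082 + 473*(-3 - 2) = 377082 + 473*(-5) = 377082 - 2365 = 374717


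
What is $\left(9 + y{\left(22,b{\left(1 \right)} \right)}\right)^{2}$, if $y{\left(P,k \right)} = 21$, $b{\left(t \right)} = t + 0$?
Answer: $900$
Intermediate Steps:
$b{\left(t \right)} = t$
$\left(9 + y{\left(22,b{\left(1 \right)} \right)}\right)^{2} = \left(9 + 21\right)^{2} = 30^{2} = 900$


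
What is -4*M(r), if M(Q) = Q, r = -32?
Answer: 128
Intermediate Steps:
-4*M(r) = -4*(-32) = 128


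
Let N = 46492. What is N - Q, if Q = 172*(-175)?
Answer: 76592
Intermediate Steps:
Q = -30100
N - Q = 46492 - 1*(-30100) = 46492 + 30100 = 76592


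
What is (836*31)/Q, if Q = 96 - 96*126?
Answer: -6479/3000 ≈ -2.1597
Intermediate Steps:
Q = -12000 (Q = 96 - 12096 = -12000)
(836*31)/Q = (836*31)/(-12000) = 25916*(-1/12000) = -6479/3000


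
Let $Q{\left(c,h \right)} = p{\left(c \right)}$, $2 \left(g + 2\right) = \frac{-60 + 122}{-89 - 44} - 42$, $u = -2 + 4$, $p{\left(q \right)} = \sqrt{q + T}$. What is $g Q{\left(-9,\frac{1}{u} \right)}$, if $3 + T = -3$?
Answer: $- \frac{3090 i \sqrt{15}}{133} \approx - 89.981 i$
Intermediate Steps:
$T = -6$ ($T = -3 - 3 = -6$)
$p{\left(q \right)} = \sqrt{-6 + q}$ ($p{\left(q \right)} = \sqrt{q - 6} = \sqrt{-6 + q}$)
$u = 2$
$g = - \frac{3090}{133}$ ($g = -2 + \frac{\frac{-60 + 122}{-89 - 44} - 42}{2} = -2 + \frac{\frac{62}{-133} - 42}{2} = -2 + \frac{62 \left(- \frac{1}{133}\right) - 42}{2} = -2 + \frac{- \frac{62}{133} - 42}{2} = -2 + \frac{1}{2} \left(- \frac{5648}{133}\right) = -2 - \frac{2824}{133} = - \frac{3090}{133} \approx -23.233$)
$Q{\left(c,h \right)} = \sqrt{-6 + c}$
$g Q{\left(-9,\frac{1}{u} \right)} = - \frac{3090 \sqrt{-6 - 9}}{133} = - \frac{3090 \sqrt{-15}}{133} = - \frac{3090 i \sqrt{15}}{133}$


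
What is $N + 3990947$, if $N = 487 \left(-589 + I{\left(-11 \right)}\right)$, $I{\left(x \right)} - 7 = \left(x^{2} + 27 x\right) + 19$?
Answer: $3631054$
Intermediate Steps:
$I{\left(x \right)} = 26 + x^{2} + 27 x$ ($I{\left(x \right)} = 7 + \left(\left(x^{2} + 27 x\right) + 19\right) = 7 + \left(19 + x^{2} + 27 x\right) = 26 + x^{2} + 27 x$)
$N = -359893$ ($N = 487 \left(-589 + \left(26 + \left(-11\right)^{2} + 27 \left(-11\right)\right)\right) = 487 \left(-589 + \left(26 + 121 - 297\right)\right) = 487 \left(-589 - 150\right) = 487 \left(-739\right) = -359893$)
$N + 3990947 = -359893 + 3990947 = 3631054$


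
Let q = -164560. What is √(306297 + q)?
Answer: √141737 ≈ 376.48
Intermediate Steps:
√(306297 + q) = √(306297 - 164560) = √141737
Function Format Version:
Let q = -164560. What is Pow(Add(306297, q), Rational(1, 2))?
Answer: Pow(141737, Rational(1, 2)) ≈ 376.48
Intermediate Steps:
Pow(Add(306297, q), Rational(1, 2)) = Pow(Add(306297, -164560), Rational(1, 2)) = Pow(141737, Rational(1, 2))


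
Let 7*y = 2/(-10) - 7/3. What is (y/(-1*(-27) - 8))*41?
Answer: -82/105 ≈ -0.78095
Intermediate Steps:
y = -38/105 (y = (2/(-10) - 7/3)/7 = (2*(-⅒) - 7*⅓)/7 = (-⅕ - 7/3)/7 = (⅐)*(-38/15) = -38/105 ≈ -0.36190)
(y/(-1*(-27) - 8))*41 = (-38/105/(-1*(-27) - 8))*41 = (-38/105/(27 - 8))*41 = (-38/105/19)*41 = ((1/19)*(-38/105))*41 = -2/105*41 = -82/105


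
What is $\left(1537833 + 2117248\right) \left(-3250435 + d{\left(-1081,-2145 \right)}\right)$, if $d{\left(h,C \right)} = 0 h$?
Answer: $-11880603210235$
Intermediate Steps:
$d{\left(h,C \right)} = 0$
$\left(1537833 + 2117248\right) \left(-3250435 + d{\left(-1081,-2145 \right)}\right) = \left(1537833 + 2117248\right) \left(-3250435 + 0\right) = 3655081 \left(-3250435\right) = -11880603210235$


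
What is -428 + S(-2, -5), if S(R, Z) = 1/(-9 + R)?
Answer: -4709/11 ≈ -428.09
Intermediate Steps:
-428 + S(-2, -5) = -428 + 1/(-9 - 2) = -428 + 1/(-11) = -428 - 1/11 = -4709/11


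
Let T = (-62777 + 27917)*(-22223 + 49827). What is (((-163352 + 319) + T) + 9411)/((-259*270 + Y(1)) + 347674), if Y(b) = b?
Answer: -962429062/277745 ≈ -3465.2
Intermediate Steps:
T = -962275440 (T = -34860*27604 = -962275440)
(((-163352 + 319) + T) + 9411)/((-259*270 + Y(1)) + 347674) = (((-163352 + 319) - 962275440) + 9411)/((-259*270 + 1) + 347674) = ((-163033 - 962275440) + 9411)/((-69930 + 1) + 347674) = (-962438473 + 9411)/(-69929 + 347674) = -962429062/277745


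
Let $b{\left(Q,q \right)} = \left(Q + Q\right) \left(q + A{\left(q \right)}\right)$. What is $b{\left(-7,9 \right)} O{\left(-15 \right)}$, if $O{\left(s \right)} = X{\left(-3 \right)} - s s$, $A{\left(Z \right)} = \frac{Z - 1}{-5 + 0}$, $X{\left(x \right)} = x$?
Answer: $\frac{118104}{5} \approx 23621.0$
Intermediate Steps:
$A{\left(Z \right)} = \frac{1}{5} - \frac{Z}{5}$ ($A{\left(Z \right)} = \frac{-1 + Z}{-5} = \left(-1 + Z\right) \left(- \frac{1}{5}\right) = \frac{1}{5} - \frac{Z}{5}$)
$O{\left(s \right)} = -3 - s^{2}$ ($O{\left(s \right)} = -3 - s s = -3 - s^{2}$)
$b{\left(Q,q \right)} = 2 Q \left(\frac{1}{5} + \frac{4 q}{5}\right)$ ($b{\left(Q,q \right)} = \left(Q + Q\right) \left(q - \left(- \frac{1}{5} + \frac{q}{5}\right)\right) = 2 Q \left(\frac{1}{5} + \frac{4 q}{5}\right)$)
$b{\left(-7,9 \right)} O{\left(-15 \right)} = \frac{2}{5} \left(-7\right) \left(1 + 4 \cdot 9\right) \left(-3 - \left(-15\right)^{2}\right) = \frac{2}{5} \left(-7\right) \left(1 + 36\right) \left(-3 - 225\right) = \frac{2}{5} \left(-7\right) 37 \left(-3 - 225\right) = \left(- \frac{518}{5}\right) \left(-228\right) = \frac{118104}{5}$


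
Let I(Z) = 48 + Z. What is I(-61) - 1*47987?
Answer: -48000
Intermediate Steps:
I(-61) - 1*47987 = (48 - 61) - 1*47987 = -13 - 47987 = -48000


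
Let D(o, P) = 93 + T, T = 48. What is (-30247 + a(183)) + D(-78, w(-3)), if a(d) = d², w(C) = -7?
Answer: 3383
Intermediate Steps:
D(o, P) = 141 (D(o, P) = 93 + 48 = 141)
(-30247 + a(183)) + D(-78, w(-3)) = (-30247 + 183²) + 141 = (-30247 + 33489) + 141 = 3242 + 141 = 3383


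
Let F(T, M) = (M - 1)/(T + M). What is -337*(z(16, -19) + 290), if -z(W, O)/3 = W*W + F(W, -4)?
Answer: 642659/4 ≈ 1.6066e+5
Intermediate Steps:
F(T, M) = (-1 + M)/(M + T)
z(W, O) = -3*W**2 + 15/(-4 + W) (z(W, O) = -3*(W*W + (-1 - 4)/(-4 + W)) = -3*(W**2 - 5/(-4 + W)) = -3*W**2 + 15/(-4 + W))
-337*(z(16, -19) + 290) = -337*(3*(5 + 16**2*(4 - 1*16))/(-4 + 16) + 290) = -337*(3*(5 + 256*(4 - 16))/12 + 290) = -337*(3*(1/12)*(5 + 256*(-12)) + 290) = -337*(3*(1/12)*(5 - 3072) + 290) = -337*(3*(1/12)*(-3067) + 290) = -337*(-3067/4 + 290) = -337*(-1907/4) = 642659/4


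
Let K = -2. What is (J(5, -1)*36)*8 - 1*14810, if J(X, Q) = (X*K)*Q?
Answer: -11930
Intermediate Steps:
J(X, Q) = -2*Q*X (J(X, Q) = (X*(-2))*Q = (-2*X)*Q = -2*Q*X)
(J(5, -1)*36)*8 - 1*14810 = (-2*(-1)*5*36)*8 - 1*14810 = (10*36)*8 - 14810 = 360*8 - 14810 = 2880 - 14810 = -11930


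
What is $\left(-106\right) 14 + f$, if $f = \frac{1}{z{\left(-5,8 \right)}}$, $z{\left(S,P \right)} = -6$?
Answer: $- \frac{8905}{6} \approx -1484.2$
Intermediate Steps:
$f = - \frac{1}{6}$ ($f = \frac{1}{-6} = - \frac{1}{6} \approx -0.16667$)
$\left(-106\right) 14 + f = \left(-106\right) 14 - \frac{1}{6} = -1484 - \frac{1}{6} = - \frac{8905}{6}$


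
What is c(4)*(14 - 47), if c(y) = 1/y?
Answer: -33/4 ≈ -8.2500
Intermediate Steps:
c(4)*(14 - 47) = (14 - 47)/4 = (¼)*(-33) = -33/4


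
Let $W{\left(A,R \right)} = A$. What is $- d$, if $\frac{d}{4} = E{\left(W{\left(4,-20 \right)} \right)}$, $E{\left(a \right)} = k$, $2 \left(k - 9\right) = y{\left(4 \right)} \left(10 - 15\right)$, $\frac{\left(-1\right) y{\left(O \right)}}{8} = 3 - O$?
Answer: $44$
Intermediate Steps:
$y{\left(O \right)} = -24 + 8 O$ ($y{\left(O \right)} = - 8 \left(3 - O\right) = -24 + 8 O$)
$k = -11$ ($k = 9 + \frac{\left(-24 + 8 \cdot 4\right) \left(10 - 15\right)}{2} = 9 + \frac{\left(-24 + 32\right) \left(-5\right)}{2} = 9 + \frac{8 \left(-5\right)}{2} = 9 + \frac{1}{2} \left(-40\right) = 9 - 20 = -11$)
$E{\left(a \right)} = -11$
$d = -44$ ($d = 4 \left(-11\right) = -44$)
$- d = \left(-1\right) \left(-44\right) = 44$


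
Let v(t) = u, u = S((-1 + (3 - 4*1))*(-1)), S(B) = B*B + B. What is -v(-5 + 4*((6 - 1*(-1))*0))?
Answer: -6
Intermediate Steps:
S(B) = B + B² (S(B) = B² + B = B + B²)
u = 6 (u = ((-1 + (3 - 4*1))*(-1))*(1 + (-1 + (3 - 4*1))*(-1)) = ((-1 + (3 - 4))*(-1))*(1 + (-1 + (3 - 4))*(-1)) = ((-1 - 1)*(-1))*(1 + (-1 - 1)*(-1)) = (-2*(-1))*(1 - 2*(-1)) = 2*(1 + 2) = 2*3 = 6)
v(t) = 6
-v(-5 + 4*((6 - 1*(-1))*0)) = -1*6 = -6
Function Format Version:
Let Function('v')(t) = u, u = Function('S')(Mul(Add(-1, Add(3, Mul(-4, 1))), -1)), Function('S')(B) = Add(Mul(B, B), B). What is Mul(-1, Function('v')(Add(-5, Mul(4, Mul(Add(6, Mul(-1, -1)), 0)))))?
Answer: -6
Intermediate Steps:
Function('S')(B) = Add(B, Pow(B, 2)) (Function('S')(B) = Add(Pow(B, 2), B) = Add(B, Pow(B, 2)))
u = 6 (u = Mul(Mul(Add(-1, Add(3, Mul(-4, 1))), -1), Add(1, Mul(Add(-1, Add(3, Mul(-4, 1))), -1))) = Mul(Mul(Add(-1, Add(3, -4)), -1), Add(1, Mul(Add(-1, Add(3, -4)), -1))) = Mul(Mul(Add(-1, -1), -1), Add(1, Mul(Add(-1, -1), -1))) = Mul(Mul(-2, -1), Add(1, Mul(-2, -1))) = Mul(2, Add(1, 2)) = Mul(2, 3) = 6)
Function('v')(t) = 6
Mul(-1, Function('v')(Add(-5, Mul(4, Mul(Add(6, Mul(-1, -1)), 0))))) = Mul(-1, 6) = -6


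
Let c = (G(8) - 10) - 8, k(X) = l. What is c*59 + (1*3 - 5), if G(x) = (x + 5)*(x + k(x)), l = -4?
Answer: 2004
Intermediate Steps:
k(X) = -4
G(x) = (-4 + x)*(5 + x) (G(x) = (x + 5)*(x - 4) = (5 + x)*(-4 + x) = (-4 + x)*(5 + x))
c = 34 (c = ((-20 + 8 + 8²) - 10) - 8 = ((-20 + 8 + 64) - 10) - 8 = (52 - 10) - 8 = 42 - 8 = 34)
c*59 + (1*3 - 5) = 34*59 + (1*3 - 5) = 2006 + (3 - 5) = 2006 - 2 = 2004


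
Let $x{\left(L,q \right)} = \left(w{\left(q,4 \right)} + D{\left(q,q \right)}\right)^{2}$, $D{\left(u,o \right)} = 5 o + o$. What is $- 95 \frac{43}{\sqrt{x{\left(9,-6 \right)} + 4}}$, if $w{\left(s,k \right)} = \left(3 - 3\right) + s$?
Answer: $- \frac{4085 \sqrt{442}}{884} \approx -97.152$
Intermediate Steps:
$D{\left(u,o \right)} = 6 o$
$w{\left(s,k \right)} = s$ ($w{\left(s,k \right)} = 0 + s = s$)
$x{\left(L,q \right)} = 49 q^{2}$ ($x{\left(L,q \right)} = \left(q + 6 q\right)^{2} = \left(7 q\right)^{2} = 49 q^{2}$)
$- 95 \frac{43}{\sqrt{x{\left(9,-6 \right)} + 4}} = - 95 \frac{43}{\sqrt{49 \left(-6\right)^{2} + 4}} = - 95 \frac{43}{\sqrt{49 \cdot 36 + 4}} = - 95 \frac{43}{\sqrt{1764 + 4}} = - 95 \frac{43}{\sqrt{1768}} = - 95 \frac{43}{2 \sqrt{442}} = - 95 \cdot 43 \frac{\sqrt{442}}{884} = - 95 \frac{43 \sqrt{442}}{884} = - \frac{4085 \sqrt{442}}{884}$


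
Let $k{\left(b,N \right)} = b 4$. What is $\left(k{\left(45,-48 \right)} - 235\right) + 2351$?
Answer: $2296$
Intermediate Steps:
$k{\left(b,N \right)} = 4 b$
$\left(k{\left(45,-48 \right)} - 235\right) + 2351 = \left(4 \cdot 45 - 235\right) + 2351 = \left(180 - 235\right) + 2351 = -55 + 2351 = 2296$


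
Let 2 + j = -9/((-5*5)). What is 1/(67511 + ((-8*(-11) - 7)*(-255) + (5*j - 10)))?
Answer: 5/234189 ≈ 2.1350e-5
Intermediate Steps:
j = -41/25 (j = -2 - 9/((-5*5)) = -2 - 9/(-25) = -2 - 9*(-1/25) = -2 + 9/25 = -41/25 ≈ -1.6400)
1/(67511 + ((-8*(-11) - 7)*(-255) + (5*j - 10))) = 1/(67511 + ((-8*(-11) - 7)*(-255) + (5*(-41/25) - 10))) = 1/(67511 + ((88 - 7)*(-255) + (-41/5 - 10))) = 1/(67511 + (81*(-255) - 91/5)) = 1/(67511 + (-20655 - 91/5)) = 1/(67511 - 103366/5) = 1/(234189/5) = 5/234189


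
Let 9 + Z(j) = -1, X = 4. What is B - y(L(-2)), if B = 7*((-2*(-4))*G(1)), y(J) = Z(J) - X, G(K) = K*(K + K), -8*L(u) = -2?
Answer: 126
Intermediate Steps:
Z(j) = -10 (Z(j) = -9 - 1 = -10)
L(u) = 1/4 (L(u) = -1/8*(-2) = 1/4)
G(K) = 2*K**2 (G(K) = K*(2*K) = 2*K**2)
y(J) = -14 (y(J) = -10 - 1*4 = -10 - 4 = -14)
B = 112 (B = 7*((-2*(-4))*(2*1**2)) = 7*(8*(2*1)) = 7*(8*2) = 7*16 = 112)
B - y(L(-2)) = 112 - 1*(-14) = 112 + 14 = 126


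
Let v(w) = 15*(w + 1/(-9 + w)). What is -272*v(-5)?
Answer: 144840/7 ≈ 20691.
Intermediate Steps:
v(w) = 15*w + 15/(-9 + w)
-272*v(-5) = -4080*(1 + (-5)**2 - 9*(-5))/(-9 - 5) = -4080*(1 + 25 + 45)/(-14) = -4080*(-1)*71/14 = -272*(-1065/14) = 144840/7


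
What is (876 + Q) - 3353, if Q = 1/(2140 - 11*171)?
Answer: -641542/259 ≈ -2477.0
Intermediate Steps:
Q = 1/259 (Q = 1/(2140 - 1881) = 1/259 ≈ 0.0038610)
(876 + Q) - 3353 = (876 + 1/259) - 3353 = 226885/259 - 3353 = -641542/259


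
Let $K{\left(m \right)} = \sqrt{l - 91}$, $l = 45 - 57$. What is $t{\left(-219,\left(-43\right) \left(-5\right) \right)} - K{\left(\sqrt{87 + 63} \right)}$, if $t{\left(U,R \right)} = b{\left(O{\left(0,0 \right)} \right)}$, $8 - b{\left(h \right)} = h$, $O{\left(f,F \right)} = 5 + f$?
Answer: $3 - i \sqrt{103} \approx 3.0 - 10.149 i$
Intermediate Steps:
$b{\left(h \right)} = 8 - h$
$l = -12$ ($l = 45 - 57 = -12$)
$t{\left(U,R \right)} = 3$ ($t{\left(U,R \right)} = 8 - \left(5 + 0\right) = 8 - 5 = 3$)
$K{\left(m \right)} = i \sqrt{103}$ ($K{\left(m \right)} = \sqrt{-12 - 91} = \sqrt{-103} = i \sqrt{103}$)
$t{\left(-219,\left(-43\right) \left(-5\right) \right)} - K{\left(\sqrt{87 + 63} \right)} = 3 - i \sqrt{103}$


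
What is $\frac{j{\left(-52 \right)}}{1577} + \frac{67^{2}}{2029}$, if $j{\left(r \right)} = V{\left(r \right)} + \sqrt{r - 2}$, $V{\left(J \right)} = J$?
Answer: $\frac{6973645}{3199733} + \frac{3 i \sqrt{6}}{1577} \approx 2.1794 + 0.0046598 i$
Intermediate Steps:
$j{\left(r \right)} = r + \sqrt{-2 + r}$ ($j{\left(r \right)} = r + \sqrt{r - 2} = r + \sqrt{-2 + r}$)
$\frac{j{\left(-52 \right)}}{1577} + \frac{67^{2}}{2029} = \frac{-52 + \sqrt{-2 - 52}}{1577} + \frac{67^{2}}{2029} = \left(-52 + \sqrt{-54}\right) \frac{1}{1577} + 4489 \cdot \frac{1}{2029} = \left(-52 + 3 i \sqrt{6}\right) \frac{1}{1577} + \frac{4489}{2029} = \left(- \frac{52}{1577} + \frac{3 i \sqrt{6}}{1577}\right) + \frac{4489}{2029} = \frac{6973645}{3199733} + \frac{3 i \sqrt{6}}{1577}$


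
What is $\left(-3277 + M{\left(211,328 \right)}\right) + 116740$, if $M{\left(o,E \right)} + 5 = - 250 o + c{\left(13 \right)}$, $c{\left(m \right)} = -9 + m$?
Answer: $60712$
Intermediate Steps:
$M{\left(o,E \right)} = -1 - 250 o$ ($M{\left(o,E \right)} = -5 - \left(-4 + 250 o\right) = -1 - 250 o$)
$\left(-3277 + M{\left(211,328 \right)}\right) + 116740 = \left(-3277 - 52751\right) + 116740 = -56028 + 116740 = 60712$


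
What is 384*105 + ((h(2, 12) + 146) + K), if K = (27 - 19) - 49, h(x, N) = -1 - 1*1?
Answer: 40423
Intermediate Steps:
h(x, N) = -2 (h(x, N) = -1 - 1 = -2)
K = -41 (K = 8 - 49 = -41)
384*105 + ((h(2, 12) + 146) + K) = 384*105 + ((-2 + 146) - 41) = 40320 + (144 - 41) = 40320 + 103 = 40423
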